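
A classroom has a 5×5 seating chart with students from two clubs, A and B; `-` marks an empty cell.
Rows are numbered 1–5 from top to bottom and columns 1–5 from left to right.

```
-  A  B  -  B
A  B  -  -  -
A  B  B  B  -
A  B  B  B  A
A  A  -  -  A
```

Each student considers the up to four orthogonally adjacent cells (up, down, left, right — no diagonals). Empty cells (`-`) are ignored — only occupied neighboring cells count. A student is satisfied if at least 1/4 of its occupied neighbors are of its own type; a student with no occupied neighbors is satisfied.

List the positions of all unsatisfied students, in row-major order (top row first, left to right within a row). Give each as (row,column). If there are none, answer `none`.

(1,2), (1,3)

(1,2)A 0/2 not
(1,3)B 0/1 not
(1,5)B 0/0 satisfied
(2,1)A 1/2 satisfied
(2,2)B 1/3 satisfied
(3,1)A 2/3 satisfied
(3,2)B 3/4 satisfied
(3,3)B 3/3 satisfied
(3,4)B 2/2 satisfied
(4,1)A 2/3 satisfied
(4,2)B 2/4 satisfied
(4,3)B 3/3 satisfied
(4,4)B 2/3 satisfied
(4,5)A 1/2 satisfied
(5,1)A 2/2 satisfied
(5,2)A 1/2 satisfied
(5,5)A 1/1 satisfied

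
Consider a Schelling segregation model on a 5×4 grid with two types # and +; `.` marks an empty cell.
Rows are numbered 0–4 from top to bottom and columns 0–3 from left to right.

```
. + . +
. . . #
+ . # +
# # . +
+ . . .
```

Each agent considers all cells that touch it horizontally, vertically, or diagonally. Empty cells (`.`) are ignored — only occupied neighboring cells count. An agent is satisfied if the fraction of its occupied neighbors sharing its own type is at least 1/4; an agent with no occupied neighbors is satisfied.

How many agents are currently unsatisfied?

(0,1)+ 0/0 ok
(0,3)+ 0/1 unhappy
(1,3)# 1/3 ok
(2,0)+ 0/2 unhappy
(2,2)# 2/4 ok
(2,3)+ 1/3 ok
(3,0)# 1/3 ok
(3,1)# 2/4 ok
(3,3)+ 1/2 ok
(4,0)+ 0/2 unhappy
Unsatisfied: (0,3), (2,0), (4,0) — 3 in total.

3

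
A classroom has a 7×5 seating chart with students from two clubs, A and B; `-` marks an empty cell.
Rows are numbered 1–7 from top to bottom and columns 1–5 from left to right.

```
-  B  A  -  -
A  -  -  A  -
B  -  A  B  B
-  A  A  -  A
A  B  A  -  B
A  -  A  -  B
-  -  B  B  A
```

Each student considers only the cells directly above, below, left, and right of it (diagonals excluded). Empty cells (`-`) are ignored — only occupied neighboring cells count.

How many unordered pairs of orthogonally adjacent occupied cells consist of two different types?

12

Scan each occupied cell's neighbors to the right and below so each pair is counted once.
From row 1: 1 unlike of 1 pairs (running 1/1).
From row 2: 2 unlike of 2 pairs (running 3/3).
From row 3: 2 unlike of 4 pairs (running 5/7).
From row 4: 2 unlike of 4 pairs (running 7/11).
From row 5: 2 unlike of 5 pairs (running 9/16).
From row 6: 2 unlike of 2 pairs (running 11/18).
From row 7: 1 unlike of 2 pairs (running 12/20).
Total adjacent occupied pairs: 20; unlike-type pairs: 12.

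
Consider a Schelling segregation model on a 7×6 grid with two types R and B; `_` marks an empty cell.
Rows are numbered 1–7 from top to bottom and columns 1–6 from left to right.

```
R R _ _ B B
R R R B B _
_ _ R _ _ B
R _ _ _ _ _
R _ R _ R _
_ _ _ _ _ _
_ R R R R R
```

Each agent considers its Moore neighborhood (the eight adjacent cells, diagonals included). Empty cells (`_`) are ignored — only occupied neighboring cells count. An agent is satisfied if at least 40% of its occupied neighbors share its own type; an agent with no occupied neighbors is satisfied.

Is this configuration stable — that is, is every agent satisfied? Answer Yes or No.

(1,1)R 3/3 satisfied
(1,2)R 4/4 satisfied
(1,5)B 3/3 satisfied
(1,6)B 2/2 satisfied
(2,1)R 3/3 satisfied
(2,2)R 5/5 satisfied
(2,3)R 3/4 satisfied
(2,4)B 2/4 satisfied
(2,5)B 4/4 satisfied
(3,3)R 2/3 satisfied
(3,6)B 1/1 satisfied
(4,1)R 1/1 satisfied
(5,1)R 1/1 satisfied
(5,3)R 0/0 satisfied
(5,5)R 0/0 satisfied
(7,2)R 1/1 satisfied
(7,3)R 2/2 satisfied
(7,4)R 2/2 satisfied
(7,5)R 2/2 satisfied
(7,6)R 1/1 satisfied
All meet the threshold, so the configuration is stable.

Yes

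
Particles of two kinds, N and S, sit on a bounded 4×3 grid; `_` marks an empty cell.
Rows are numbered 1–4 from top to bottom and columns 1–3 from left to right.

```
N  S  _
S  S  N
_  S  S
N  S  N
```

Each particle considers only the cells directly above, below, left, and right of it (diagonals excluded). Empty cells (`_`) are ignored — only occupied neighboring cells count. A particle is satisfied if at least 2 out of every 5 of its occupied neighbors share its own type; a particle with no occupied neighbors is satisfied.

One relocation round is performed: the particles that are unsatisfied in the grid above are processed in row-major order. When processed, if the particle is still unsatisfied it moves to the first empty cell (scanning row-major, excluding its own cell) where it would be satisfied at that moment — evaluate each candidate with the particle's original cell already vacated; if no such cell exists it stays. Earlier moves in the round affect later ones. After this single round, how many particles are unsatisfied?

0

Initially unsatisfied (in order): (1,1), (2,3), (3,3), (4,1), (4,2), (4,3).
  (1,1) → (1,3).
  (2,3): no empty cell satisfies it; stays.
  (3,3) → (1,1).
  (4,1) → (3,3).
  (4,2): now satisfied by earlier moves; stays.
  (4,3): now satisfied by earlier moves; stays.
Resulting grid:
S S N
S S N
_ S N
_ S N
All satisfied now.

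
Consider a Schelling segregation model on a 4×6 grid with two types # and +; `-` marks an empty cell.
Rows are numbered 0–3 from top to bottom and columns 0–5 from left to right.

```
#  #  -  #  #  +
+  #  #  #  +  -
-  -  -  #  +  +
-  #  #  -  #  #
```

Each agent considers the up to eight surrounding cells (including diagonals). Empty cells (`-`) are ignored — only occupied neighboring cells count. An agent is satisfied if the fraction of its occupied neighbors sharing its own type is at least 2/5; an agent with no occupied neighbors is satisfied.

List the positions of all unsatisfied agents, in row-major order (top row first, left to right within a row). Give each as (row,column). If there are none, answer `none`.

(1,0), (2,4), (3,5)

(0,0)# 2/3 satisfied
(0,1)# 3/4 satisfied
(0,3)# 3/4 satisfied
(0,4)# 2/4 satisfied
(0,5)+ 1/2 satisfied
(1,0)+ 0/3 not
(1,1)# 3/4 satisfied
(1,2)# 5/5 satisfied
(1,3)# 4/6 satisfied
(1,4)+ 3/7 satisfied
(2,3)# 4/6 satisfied
(2,4)+ 2/6 not
(2,5)+ 2/4 satisfied
(3,1)# 1/1 satisfied
(3,2)# 2/2 satisfied
(3,4)# 2/4 satisfied
(3,5)# 1/3 not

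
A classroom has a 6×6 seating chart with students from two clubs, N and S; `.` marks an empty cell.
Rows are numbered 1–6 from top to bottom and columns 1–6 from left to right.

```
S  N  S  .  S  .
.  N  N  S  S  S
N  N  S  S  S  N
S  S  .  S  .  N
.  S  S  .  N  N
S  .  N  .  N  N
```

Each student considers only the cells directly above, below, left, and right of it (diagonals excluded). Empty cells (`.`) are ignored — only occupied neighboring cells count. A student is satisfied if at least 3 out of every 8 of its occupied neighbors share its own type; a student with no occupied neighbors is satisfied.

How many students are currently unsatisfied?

7

Row 1: (1,1)S 0/1 unhappy · (1,2)N 1/3 unhappy · (1,3)S 0/2 unhappy · (1,5)S 1/1 ok
Row 2: (2,2)N 3/3 ok · (2,3)N 1/4 unhappy · (2,4)S 2/3 ok · (2,5)S 4/4 ok · (2,6)S 1/2 ok
Row 3: (3,1)N 1/2 ok · (3,2)N 2/4 ok · (3,3)S 1/3 unhappy · (3,4)S 4/4 ok · (3,5)S 2/3 ok · (3,6)N 1/3 unhappy
Row 4: (4,1)S 1/2 ok · (4,2)S 2/3 ok · (4,4)S 1/1 ok · (4,6)N 2/2 ok
Row 5: (5,2)S 2/2 ok · (5,3)S 1/2 ok · (5,5)N 2/2 ok · (5,6)N 3/3 ok
Row 6: (6,1)S 0/0 ok · (6,3)N 0/1 unhappy · (6,5)N 2/2 ok · (6,6)N 2/2 ok
Unsatisfied: (1,1), (1,2), (1,3), (2,3), (3,3), (3,6), (6,3) — 7 in total.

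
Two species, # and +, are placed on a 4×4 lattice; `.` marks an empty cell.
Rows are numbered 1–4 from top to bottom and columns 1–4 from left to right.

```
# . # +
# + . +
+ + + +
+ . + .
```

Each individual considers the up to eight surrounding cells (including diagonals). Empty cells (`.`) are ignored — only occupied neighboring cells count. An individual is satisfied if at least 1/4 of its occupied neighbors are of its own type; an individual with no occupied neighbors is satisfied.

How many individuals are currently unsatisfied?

1

(1,1)# 1/2 ✓
(1,3)# 0/3 ✗
(1,4)+ 1/2 ✓
(2,1)# 1/4 ✓
(2,2)+ 3/6 ✓
(2,4)+ 3/4 ✓
(3,1)+ 3/4 ✓
(3,2)+ 5/6 ✓
(3,3)+ 5/5 ✓
(3,4)+ 3/3 ✓
(4,1)+ 2/2 ✓
(4,3)+ 3/3 ✓
Unsatisfied: (1,3) — 1 in total.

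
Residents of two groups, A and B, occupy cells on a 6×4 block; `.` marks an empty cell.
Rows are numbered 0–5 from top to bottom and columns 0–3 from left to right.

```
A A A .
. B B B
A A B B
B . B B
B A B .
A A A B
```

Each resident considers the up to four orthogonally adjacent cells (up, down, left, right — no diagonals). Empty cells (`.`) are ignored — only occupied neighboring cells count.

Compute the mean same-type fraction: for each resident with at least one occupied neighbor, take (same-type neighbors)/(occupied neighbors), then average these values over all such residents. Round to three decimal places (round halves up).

0.608

(0,0)A 1/1
(0,1)A 2/3
(0,2)A 1/2
(1,1)B 1/3
(1,2)B 3/4
(1,3)B 2/2
(2,0)A 1/2
(2,1)A 1/3
(2,2)B 3/4
(2,3)B 3/3
(3,0)B 1/2
(3,2)B 3/3
(3,3)B 2/2
(4,0)B 1/3
(4,1)A 1/3
(4,2)B 1/3
(5,0)A 1/2
(5,1)A 3/3
(5,2)A 1/3
(5,3)B 0/1
Sum over 20 residents: 1/1 + 2/3 + 1/2 + 1/3 + 3/4 + 2/2 + 1/2 + 1/3 + 3/4 + 3/3 + 1/2 + 3/3 + 2/2 + 1/3 + 1/3 + 1/3 + 1/2 + 3/3 + 1/3 + 0/1 = 73/6; mean = 73/6 ÷ 20 = 73/120 = 0.608333… → 0.608.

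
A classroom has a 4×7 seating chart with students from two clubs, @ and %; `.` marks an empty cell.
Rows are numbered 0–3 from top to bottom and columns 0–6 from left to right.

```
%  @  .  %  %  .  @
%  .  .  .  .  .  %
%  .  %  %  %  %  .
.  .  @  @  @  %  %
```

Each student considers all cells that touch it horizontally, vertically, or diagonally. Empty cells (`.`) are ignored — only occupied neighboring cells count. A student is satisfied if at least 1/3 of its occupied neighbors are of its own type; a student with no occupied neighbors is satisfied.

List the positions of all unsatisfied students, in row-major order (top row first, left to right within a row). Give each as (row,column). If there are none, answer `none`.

Row 0: (0,0)% 1/2 ok · (0,1)@ 0/2 unhappy · (0,3)% 1/1 ok · (0,4)% 1/1 ok · (0,6)@ 0/1 unhappy
Row 1: (1,0)% 2/3 ok · (1,6)% 1/2 ok
Row 2: (2,0)% 1/1 ok · (2,2)% 1/3 ok · (2,3)% 2/5 ok · (2,4)% 3/5 ok · (2,5)% 4/5 ok
Row 3: (3,2)@ 1/3 ok · (3,3)@ 2/5 ok · (3,4)@ 1/5 unhappy · (3,5)% 3/4 ok · (3,6)% 2/2 ok

(0,1), (0,6), (3,4)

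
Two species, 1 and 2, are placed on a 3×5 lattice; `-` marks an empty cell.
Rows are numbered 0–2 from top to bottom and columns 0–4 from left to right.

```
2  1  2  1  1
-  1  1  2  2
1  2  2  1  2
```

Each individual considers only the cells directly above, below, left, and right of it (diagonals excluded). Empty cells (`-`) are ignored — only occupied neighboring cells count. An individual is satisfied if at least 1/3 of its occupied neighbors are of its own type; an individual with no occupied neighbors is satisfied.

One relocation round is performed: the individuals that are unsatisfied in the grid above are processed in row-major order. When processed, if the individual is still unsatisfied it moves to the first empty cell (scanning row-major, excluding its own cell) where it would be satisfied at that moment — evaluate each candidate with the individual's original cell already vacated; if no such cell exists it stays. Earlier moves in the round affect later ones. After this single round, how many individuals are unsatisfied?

Initially unsatisfied (in order): (0,0), (0,2), (1,2), (1,3), (2,0), (2,3).
  (0,0): no empty cell satisfies it; stays.
  (0,2) → (1,0).
  (1,2): now satisfied by earlier moves; stays.
  (1,3): no empty cell satisfies it; stays.
  (2,0) → (0,2).
  (2,3): no empty cell satisfies it; stays.
Resulting grid:
2 1 1 1 1
2 1 1 2 2
- 2 2 1 2
Unsatisfied now: (1,3), (2,3).

2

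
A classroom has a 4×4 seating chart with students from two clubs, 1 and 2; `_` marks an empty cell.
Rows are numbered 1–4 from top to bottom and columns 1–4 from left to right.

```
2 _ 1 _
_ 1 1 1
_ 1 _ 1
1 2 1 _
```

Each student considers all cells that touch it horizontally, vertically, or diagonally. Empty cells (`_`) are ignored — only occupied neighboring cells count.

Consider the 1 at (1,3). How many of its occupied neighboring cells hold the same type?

3

Occupied neighbors of (1,3): (2,2)=1, (2,3)=1, (2,4)=1.
Same type (1): 3 of 3.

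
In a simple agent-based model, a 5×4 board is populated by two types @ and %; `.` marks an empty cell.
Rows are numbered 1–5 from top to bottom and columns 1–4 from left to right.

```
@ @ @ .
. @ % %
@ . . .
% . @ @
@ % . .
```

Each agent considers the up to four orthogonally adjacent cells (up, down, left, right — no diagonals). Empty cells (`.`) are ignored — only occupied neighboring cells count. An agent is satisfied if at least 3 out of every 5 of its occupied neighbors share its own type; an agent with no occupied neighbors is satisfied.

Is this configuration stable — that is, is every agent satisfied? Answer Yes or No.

Row 1: (1,1)@ 1/1 ✓ · (1,2)@ 3/3 ✓ · (1,3)@ 1/2 ✗
Row 2: (2,2)@ 1/2 ✗ · (2,3)% 1/3 ✗ · (2,4)% 1/1 ✓
Row 3: (3,1)@ 0/1 ✗
Row 4: (4,1)% 0/2 ✗ · (4,3)@ 1/1 ✓ · (4,4)@ 1/1 ✓
Row 5: (5,1)@ 0/2 ✗ · (5,2)% 0/1 ✗
For instance (1,3) has only 1/2 same-type neighbors, below 3/5.

No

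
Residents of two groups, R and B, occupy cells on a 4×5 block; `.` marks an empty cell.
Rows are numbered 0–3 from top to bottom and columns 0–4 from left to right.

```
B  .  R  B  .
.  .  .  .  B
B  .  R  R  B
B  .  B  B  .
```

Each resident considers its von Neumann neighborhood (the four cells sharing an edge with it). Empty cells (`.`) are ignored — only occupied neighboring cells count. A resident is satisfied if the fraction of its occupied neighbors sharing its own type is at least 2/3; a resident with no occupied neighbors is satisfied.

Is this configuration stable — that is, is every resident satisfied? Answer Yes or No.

Row 0: (0,0)B 0/0 satisfied · (0,2)R 0/1 not · (0,3)B 0/1 not
Row 1: (1,4)B 1/1 satisfied
Row 2: (2,0)B 1/1 satisfied · (2,2)R 1/2 not · (2,3)R 1/3 not · (2,4)B 1/2 not
Row 3: (3,0)B 1/1 satisfied · (3,2)B 1/2 not · (3,3)B 1/2 not
For instance (0,2) has only 0/1 same-type neighbors, below 2/3.

No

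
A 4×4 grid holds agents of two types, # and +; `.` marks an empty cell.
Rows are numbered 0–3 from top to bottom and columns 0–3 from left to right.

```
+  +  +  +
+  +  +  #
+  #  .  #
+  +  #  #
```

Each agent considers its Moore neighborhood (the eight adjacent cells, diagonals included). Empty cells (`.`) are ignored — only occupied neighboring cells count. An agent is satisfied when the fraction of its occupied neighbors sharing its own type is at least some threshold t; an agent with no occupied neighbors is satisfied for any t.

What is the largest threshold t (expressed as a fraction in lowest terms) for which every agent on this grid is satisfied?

1/7

(0,0)+ 3/3
(0,1)+ 5/5
(0,2)+ 4/5
(0,3)+ 2/3
(1,0)+ 4/5
(1,1)+ 6/7
(1,2)+ 4/7
(1,3)# 1/4
(2,0)+ 4/5
(2,1)# 1/7
(2,3)# 3/4
(3,0)+ 2/3
(3,1)+ 2/4
(3,2)# 3/4
(3,3)# 2/2
The smallest same-type fraction is 1/7 at (2,1), which reduces to 1/7. Any threshold above that leaves this agent unsatisfied.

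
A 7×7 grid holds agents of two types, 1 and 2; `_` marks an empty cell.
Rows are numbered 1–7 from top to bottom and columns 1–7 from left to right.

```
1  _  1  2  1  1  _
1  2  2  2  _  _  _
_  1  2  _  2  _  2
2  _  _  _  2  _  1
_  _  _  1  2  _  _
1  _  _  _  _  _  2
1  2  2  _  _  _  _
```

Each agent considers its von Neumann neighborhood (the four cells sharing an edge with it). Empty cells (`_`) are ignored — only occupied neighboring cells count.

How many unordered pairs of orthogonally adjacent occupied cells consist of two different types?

9

Scan each occupied cell's neighbors to the right and below so each pair is counted once.
Row 1: 1(1,1)–1(2,1)= 1(1,3)–2(1,4)≠ 1(1,3)–2(2,3)≠ 2(1,4)–1(1,5)≠ 2(1,4)–2(2,4)= 1(1,5)–1(1,6)=  → 3/6 unlike.
Row 2: 1(2,1)–2(2,2)≠ 2(2,2)–2(2,3)= 2(2,2)–1(3,2)≠ 2(2,3)–2(2,4)= 2(2,3)–2(3,3)=  → 2/5 unlike.
Row 3: 1(3,2)–2(3,3)≠ 2(3,5)–2(4,5)= 2(3,7)–1(4,7)≠  → 2/3 unlike.
Row 4: 2(4,5)–2(5,5)=  → 0/1 unlike.
Row 5: 1(5,4)–2(5,5)≠  → 1/1 unlike.
Row 6: 1(6,1)–1(7,1)=  → 0/1 unlike.
Row 7: 1(7,1)–2(7,2)≠ 2(7,2)–2(7,3)=  → 1/2 unlike.
Total adjacent occupied pairs: 19; unlike-type pairs: 9.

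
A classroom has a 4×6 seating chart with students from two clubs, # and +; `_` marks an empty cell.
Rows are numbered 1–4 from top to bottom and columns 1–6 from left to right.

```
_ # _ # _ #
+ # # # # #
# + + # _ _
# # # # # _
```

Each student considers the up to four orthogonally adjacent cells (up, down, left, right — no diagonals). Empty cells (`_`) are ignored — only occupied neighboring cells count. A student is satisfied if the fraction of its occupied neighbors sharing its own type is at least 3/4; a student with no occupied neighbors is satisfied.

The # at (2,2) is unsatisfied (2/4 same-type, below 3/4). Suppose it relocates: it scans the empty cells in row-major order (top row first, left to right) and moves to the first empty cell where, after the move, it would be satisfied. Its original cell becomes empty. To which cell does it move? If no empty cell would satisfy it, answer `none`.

Vacating (2,2). Empty cells in order:
  (1,1): 1/2 same-type → still unsatisfied.
  (1,3): 3/3 same-type → satisfied — stop here.

(1,3)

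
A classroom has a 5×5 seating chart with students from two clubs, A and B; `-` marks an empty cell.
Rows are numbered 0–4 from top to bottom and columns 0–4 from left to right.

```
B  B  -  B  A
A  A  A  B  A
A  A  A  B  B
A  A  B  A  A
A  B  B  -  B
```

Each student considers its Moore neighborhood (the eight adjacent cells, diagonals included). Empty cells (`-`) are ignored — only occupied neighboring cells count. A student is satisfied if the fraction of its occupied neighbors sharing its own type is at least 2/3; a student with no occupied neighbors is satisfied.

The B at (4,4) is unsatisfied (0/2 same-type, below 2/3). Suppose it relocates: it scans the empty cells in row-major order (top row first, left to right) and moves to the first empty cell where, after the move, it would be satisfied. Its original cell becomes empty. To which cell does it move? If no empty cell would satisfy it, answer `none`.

Vacating (4,4). Empty cells in order:
  (0,2): 3/5 same-type → still unsatisfied.
  (4,3): 2/4 same-type → still unsatisfied.

none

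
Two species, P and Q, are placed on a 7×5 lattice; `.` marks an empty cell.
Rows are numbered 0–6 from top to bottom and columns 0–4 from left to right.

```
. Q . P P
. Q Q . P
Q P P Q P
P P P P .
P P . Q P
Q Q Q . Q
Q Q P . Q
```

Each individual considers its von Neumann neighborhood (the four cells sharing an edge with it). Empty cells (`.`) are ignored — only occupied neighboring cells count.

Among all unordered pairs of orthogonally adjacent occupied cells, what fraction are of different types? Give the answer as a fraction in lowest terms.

Scan each occupied cell's neighbors to the right and below so each pair is counted once.
From row 0: 0 unlike of 3 pairs (running 0/3).
From row 1: 2 unlike of 4 pairs (running 2/7).
From row 2: 5 unlike of 8 pairs (running 7/15).
From row 3: 1 unlike of 6 pairs (running 8/21).
From row 4: 4 unlike of 5 pairs (running 12/26).
From row 5: 1 unlike of 6 pairs (running 13/32).
From row 6: 1 unlike of 2 pairs (running 14/34).
Total adjacent occupied pairs: 34; unlike-type pairs: 14.
14/34 reduces to 7/17.

7/17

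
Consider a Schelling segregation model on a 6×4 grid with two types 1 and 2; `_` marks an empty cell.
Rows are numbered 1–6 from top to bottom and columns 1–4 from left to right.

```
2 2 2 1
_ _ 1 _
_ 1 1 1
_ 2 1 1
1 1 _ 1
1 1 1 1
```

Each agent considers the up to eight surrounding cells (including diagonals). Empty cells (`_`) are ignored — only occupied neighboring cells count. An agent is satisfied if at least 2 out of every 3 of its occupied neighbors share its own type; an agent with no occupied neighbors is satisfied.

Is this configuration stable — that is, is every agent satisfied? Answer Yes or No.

No

(1,1)2 1/1 ok
(1,2)2 2/3 ok
(1,3)2 1/3 unhappy
(1,4)1 1/2 unhappy
(2,3)1 4/6 ok
(3,2)1 3/4 ok
(3,3)1 5/6 ok
(3,4)1 4/4 ok
(4,2)2 0/5 unhappy
(4,3)1 6/7 ok
(4,4)1 4/4 ok
(5,1)1 3/4 ok
(5,2)1 5/6 ok
(5,4)1 4/4 ok
(6,1)1 3/3 ok
(6,2)1 4/4 ok
(6,3)1 4/4 ok
(6,4)1 2/2 ok
For instance (1,3) has only 1/3 same-type neighbors, below 2/3.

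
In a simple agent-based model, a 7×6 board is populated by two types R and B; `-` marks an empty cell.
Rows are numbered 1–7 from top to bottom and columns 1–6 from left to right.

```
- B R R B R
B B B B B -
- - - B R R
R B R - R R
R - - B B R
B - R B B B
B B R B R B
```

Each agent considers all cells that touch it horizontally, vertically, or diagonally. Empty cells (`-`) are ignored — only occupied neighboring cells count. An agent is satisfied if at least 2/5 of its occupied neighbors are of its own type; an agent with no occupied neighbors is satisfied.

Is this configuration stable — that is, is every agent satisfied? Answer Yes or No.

No

Row 1: (1,2)B 3/4 satisfied · (1,3)R 1/5 not · (1,4)R 1/5 not · (1,5)B 2/4 satisfied · (1,6)R 0/2 not
Row 2: (2,1)B 2/2 satisfied · (2,2)B 3/4 satisfied · (2,3)B 4/6 satisfied · (2,4)B 4/7 satisfied · (2,5)B 3/7 satisfied
Row 3: (3,4)B 3/6 satisfied · (3,5)R 3/6 satisfied · (3,6)R 3/4 satisfied
Row 4: (4,1)R 1/2 satisfied · (4,2)B 0/3 not · (4,3)R 0/3 not · (4,5)R 4/7 satisfied · (4,6)R 4/5 satisfied
Row 5: (5,1)R 1/3 not · (5,4)B 3/6 satisfied · (5,5)B 4/7 satisfied · (5,6)R 2/5 satisfied
Row 6: (6,1)B 2/3 satisfied · (6,3)R 1/5 not · (6,4)B 4/7 satisfied · (6,5)B 6/8 satisfied · (6,6)B 3/5 satisfied
Row 7: (7,1)B 2/2 satisfied · (7,2)B 2/4 satisfied · (7,3)R 1/4 not · (7,4)B 2/5 satisfied · (7,5)R 0/5 not · (7,6)B 2/3 satisfied
For instance (1,3) has only 1/5 same-type neighbors, below 2/5.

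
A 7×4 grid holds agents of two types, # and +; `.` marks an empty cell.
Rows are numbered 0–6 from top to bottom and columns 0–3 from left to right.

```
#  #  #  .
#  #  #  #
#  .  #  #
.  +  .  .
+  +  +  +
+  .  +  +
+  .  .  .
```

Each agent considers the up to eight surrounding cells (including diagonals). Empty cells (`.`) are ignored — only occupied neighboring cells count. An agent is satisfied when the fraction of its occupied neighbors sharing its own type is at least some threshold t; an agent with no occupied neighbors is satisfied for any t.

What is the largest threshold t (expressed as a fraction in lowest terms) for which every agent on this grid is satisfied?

3/5

Row 0: (0,0)# 3/3 · (0,1)# 5/5 · (0,2)# 4/4
Row 1: (1,0)# 4/4 · (1,1)# 7/7 · (1,2)# 6/6 · (1,3)# 4/4
Row 2: (2,0)# 2/3 · (2,2)# 4/5 · (2,3)# 3/3
Row 3: (3,1)+ 3/5
Row 4: (4,0)+ 3/3 · (4,1)+ 5/5 · (4,2)+ 5/5 · (4,3)+ 3/3
Row 5: (5,0)+ 3/3 · (5,2)+ 4/4 · (5,3)+ 3/3
Row 6: (6,0)+ 1/1
The smallest same-type fraction is 3/5 at (3,1), which reduces to 3/5. Any threshold above that leaves this agent unsatisfied.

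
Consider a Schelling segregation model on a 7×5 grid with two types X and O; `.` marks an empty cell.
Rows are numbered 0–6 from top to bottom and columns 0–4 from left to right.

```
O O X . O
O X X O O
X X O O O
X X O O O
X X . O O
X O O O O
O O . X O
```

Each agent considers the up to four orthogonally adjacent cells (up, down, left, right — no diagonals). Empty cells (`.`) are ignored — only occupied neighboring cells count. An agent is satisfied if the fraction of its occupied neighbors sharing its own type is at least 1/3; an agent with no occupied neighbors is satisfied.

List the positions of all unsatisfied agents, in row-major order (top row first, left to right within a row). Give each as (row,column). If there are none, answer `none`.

(6,3)

(0,0)O 2/2 ✓
(0,1)O 1/3 ✓
(0,2)X 1/2 ✓
(0,4)O 1/1 ✓
(1,0)O 1/3 ✓
(1,1)X 2/4 ✓
(1,2)X 2/4 ✓
(1,3)O 2/3 ✓
(1,4)O 3/3 ✓
(2,0)X 2/3 ✓
(2,1)X 3/4 ✓
(2,2)O 2/4 ✓
(2,3)O 4/4 ✓
(2,4)O 3/3 ✓
(3,0)X 3/3 ✓
(3,1)X 3/4 ✓
(3,2)O 2/3 ✓
(3,3)O 4/4 ✓
(3,4)O 3/3 ✓
(4,0)X 3/3 ✓
(4,1)X 2/3 ✓
(4,3)O 3/3 ✓
(4,4)O 3/3 ✓
(5,0)X 1/3 ✓
(5,1)O 2/4 ✓
(5,2)O 2/2 ✓
(5,3)O 3/4 ✓
(5,4)O 3/3 ✓
(6,0)O 1/2 ✓
(6,1)O 2/2 ✓
(6,3)X 0/2 ✗
(6,4)O 1/2 ✓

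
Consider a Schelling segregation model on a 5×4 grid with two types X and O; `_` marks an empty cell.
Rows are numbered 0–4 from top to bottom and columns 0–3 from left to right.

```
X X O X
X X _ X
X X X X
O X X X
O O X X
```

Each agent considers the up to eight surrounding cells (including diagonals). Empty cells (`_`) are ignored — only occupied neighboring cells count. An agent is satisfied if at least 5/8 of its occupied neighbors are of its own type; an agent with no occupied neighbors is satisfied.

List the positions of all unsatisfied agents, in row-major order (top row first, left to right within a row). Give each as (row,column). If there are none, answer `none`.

(0,2), (0,3), (3,0), (4,1)

(0,0)X 3/3 satisfied
(0,1)X 3/4 satisfied
(0,2)O 0/4 not
(0,3)X 1/2 not
(1,0)X 5/5 satisfied
(1,1)X 6/7 satisfied
(1,3)X 3/4 satisfied
(2,0)X 4/5 satisfied
(2,1)X 6/7 satisfied
(2,2)X 7/7 satisfied
(2,3)X 4/4 satisfied
(3,0)O 2/5 not
(3,1)X 5/8 satisfied
(3,2)X 7/8 satisfied
(3,3)X 5/5 satisfied
(4,0)O 2/3 satisfied
(4,1)O 2/5 not
(4,2)X 4/5 satisfied
(4,3)X 3/3 satisfied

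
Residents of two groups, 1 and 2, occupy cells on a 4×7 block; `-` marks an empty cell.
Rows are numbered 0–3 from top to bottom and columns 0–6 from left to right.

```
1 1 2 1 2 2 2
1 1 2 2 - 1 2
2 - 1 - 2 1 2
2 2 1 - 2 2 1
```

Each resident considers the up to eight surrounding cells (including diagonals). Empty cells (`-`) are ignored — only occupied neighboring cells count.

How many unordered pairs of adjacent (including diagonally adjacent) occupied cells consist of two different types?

Scan each occupied cell's neighbors to the right and below (and the two forward diagonals) so each pair is counted once.
From row 0: 10 unlike of 22 pairs (running 10/22).
From row 1: 9 unlike of 15 pairs (running 19/37).
From row 2: 6 unlike of 13 pairs (running 25/50).
From row 3: 2 unlike of 4 pairs (running 27/54).
Total adjacent occupied pairs: 54; unlike-type pairs: 27.

27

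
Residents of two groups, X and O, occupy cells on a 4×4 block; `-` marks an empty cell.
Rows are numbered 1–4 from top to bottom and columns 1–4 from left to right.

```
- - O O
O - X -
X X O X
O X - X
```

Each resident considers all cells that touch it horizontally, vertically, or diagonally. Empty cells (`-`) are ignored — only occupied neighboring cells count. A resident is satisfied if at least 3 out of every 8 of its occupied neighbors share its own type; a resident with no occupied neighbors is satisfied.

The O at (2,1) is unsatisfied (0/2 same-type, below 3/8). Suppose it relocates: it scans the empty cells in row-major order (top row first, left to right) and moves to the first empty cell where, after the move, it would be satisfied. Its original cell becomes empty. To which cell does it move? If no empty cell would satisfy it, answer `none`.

(1,1)

Vacating (2,1). Empty cells in order:
  (1,1): 0/0 same-type → satisfied — stop here.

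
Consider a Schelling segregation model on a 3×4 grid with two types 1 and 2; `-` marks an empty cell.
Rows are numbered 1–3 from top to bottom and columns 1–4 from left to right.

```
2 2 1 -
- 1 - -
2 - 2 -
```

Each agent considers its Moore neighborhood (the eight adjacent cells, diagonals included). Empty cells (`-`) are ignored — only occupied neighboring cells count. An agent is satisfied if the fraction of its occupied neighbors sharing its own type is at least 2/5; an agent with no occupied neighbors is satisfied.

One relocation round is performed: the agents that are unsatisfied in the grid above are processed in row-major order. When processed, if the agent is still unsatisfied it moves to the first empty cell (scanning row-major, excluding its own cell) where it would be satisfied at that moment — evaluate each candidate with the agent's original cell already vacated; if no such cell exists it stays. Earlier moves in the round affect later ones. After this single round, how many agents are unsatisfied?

0

Initially unsatisfied (in order): (1,2), (2,2), (3,1), (3,3).
  (1,2) → (2,1).
  (2,2) → (1,4).
  (3,1): now satisfied by earlier moves; stays.
  (3,3): now satisfied by earlier moves; stays.
Resulting grid:
2 - 1 1
2 - - -
2 - 2 -
All satisfied now.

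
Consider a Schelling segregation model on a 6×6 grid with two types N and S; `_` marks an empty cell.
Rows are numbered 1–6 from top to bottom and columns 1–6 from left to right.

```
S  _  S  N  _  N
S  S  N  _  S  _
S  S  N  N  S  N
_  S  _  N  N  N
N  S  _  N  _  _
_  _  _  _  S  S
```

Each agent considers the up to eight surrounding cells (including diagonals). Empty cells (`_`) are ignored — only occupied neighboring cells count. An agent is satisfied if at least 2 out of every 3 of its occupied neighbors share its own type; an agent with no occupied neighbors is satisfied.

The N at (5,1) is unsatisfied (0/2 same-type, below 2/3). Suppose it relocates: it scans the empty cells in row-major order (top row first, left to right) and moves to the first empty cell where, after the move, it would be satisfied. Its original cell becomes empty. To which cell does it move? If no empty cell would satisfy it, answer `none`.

Vacating (5,1). Empty cells in order:
  (1,2): 1/5 same-type → still unsatisfied.
  (1,5): 2/3 same-type → satisfied — stop here.

(1,5)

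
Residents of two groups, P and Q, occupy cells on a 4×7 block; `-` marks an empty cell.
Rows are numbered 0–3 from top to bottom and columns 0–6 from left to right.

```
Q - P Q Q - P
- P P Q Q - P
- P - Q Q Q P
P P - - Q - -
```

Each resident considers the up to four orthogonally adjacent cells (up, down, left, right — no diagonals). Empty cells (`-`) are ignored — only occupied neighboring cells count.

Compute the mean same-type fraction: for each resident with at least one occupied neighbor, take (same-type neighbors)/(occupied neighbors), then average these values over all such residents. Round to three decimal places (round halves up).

0.858

(0,0)Q — no occupied neighbors
(0,2)P 1/2
(0,3)Q 2/3
(0,4)Q 2/2
(0,6)P 1/1
(1,1)P 2/2
(1,2)P 2/3
(1,3)Q 3/4
(1,4)Q 3/3
(1,6)P 2/2
(2,1)P 2/2
(2,3)Q 2/2
(2,4)Q 4/4
(2,5)Q 1/2
(2,6)P 1/2
(3,0)P 1/1
(3,1)P 2/2
(3,4)Q 1/1
Sum over 17 residents: 1/2 + 2/3 + 2/2 + 1/1 + 2/2 + 2/3 + 3/4 + 3/3 + 2/2 + 2/2 + 2/2 + 4/4 + 1/2 + 1/2 + 1/1 + 2/2 + 1/1 = 175/12; mean = 175/12 ÷ 17 = 175/204 = 0.857843… → 0.858.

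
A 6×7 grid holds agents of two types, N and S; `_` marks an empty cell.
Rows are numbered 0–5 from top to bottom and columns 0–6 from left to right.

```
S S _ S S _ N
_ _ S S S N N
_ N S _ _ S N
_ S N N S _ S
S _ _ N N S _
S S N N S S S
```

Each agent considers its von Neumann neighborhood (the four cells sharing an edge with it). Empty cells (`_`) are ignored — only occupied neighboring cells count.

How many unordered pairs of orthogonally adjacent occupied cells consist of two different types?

14

Scan each occupied cell's neighbors to the right and below so each pair is counted once.
From row 0: 0 unlike of 5 pairs (running 0/5).
From row 1: 2 unlike of 7 pairs (running 2/12).
From row 2: 5 unlike of 5 pairs (running 7/17).
From row 3: 3 unlike of 5 pairs (running 10/22).
From row 4: 2 unlike of 6 pairs (running 12/28).
From row 5: 2 unlike of 6 pairs (running 14/34).
Total adjacent occupied pairs: 34; unlike-type pairs: 14.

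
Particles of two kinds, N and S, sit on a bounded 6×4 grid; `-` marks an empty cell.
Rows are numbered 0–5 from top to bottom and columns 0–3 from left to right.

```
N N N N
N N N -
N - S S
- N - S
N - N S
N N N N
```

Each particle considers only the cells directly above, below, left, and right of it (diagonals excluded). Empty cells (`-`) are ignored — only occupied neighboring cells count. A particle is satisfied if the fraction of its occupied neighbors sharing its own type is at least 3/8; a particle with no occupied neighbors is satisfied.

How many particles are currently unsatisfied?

(0,0)N 2/2 ok
(0,1)N 3/3 ok
(0,2)N 3/3 ok
(0,3)N 1/1 ok
(1,0)N 3/3 ok
(1,1)N 3/3 ok
(1,2)N 2/3 ok
(2,0)N 1/1 ok
(2,2)S 1/2 ok
(2,3)S 2/2 ok
(3,1)N 0/0 ok
(3,3)S 2/2 ok
(4,0)N 1/1 ok
(4,2)N 1/2 ok
(4,3)S 1/3 unhappy
(5,0)N 2/2 ok
(5,1)N 2/2 ok
(5,2)N 3/3 ok
(5,3)N 1/2 ok
Unsatisfied: (4,3) — 1 in total.

1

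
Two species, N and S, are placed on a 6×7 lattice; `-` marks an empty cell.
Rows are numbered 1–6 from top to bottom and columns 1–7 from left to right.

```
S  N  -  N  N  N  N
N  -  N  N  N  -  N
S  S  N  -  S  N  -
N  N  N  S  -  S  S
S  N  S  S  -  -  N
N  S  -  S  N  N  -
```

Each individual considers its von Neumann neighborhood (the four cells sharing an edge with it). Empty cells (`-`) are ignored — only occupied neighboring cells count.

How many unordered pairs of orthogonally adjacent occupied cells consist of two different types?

Scan each occupied cell's neighbors to the right and below so each pair is counted once.
From row 1: 2 unlike of 8 pairs (running 2/8).
From row 2: 2 unlike of 5 pairs (running 4/13).
From row 3: 5 unlike of 7 pairs (running 9/20).
From row 4: 4 unlike of 9 pairs (running 13/29).
From row 5: 4 unlike of 6 pairs (running 17/35).
From row 6: 2 unlike of 3 pairs (running 19/38).
Total adjacent occupied pairs: 38; unlike-type pairs: 19.

19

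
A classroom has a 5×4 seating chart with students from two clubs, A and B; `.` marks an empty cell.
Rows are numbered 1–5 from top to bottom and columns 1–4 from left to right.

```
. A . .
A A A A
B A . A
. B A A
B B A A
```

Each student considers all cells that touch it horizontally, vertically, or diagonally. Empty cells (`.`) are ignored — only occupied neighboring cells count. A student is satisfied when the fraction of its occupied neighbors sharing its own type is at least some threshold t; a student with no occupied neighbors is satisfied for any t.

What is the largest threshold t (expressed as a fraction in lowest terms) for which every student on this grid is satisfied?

1/4

Row 1: (1,2)A 3/3
Row 2: (2,1)A 3/4 · (2,2)A 4/5 · (2,3)A 5/5 · (2,4)A 2/2
Row 3: (3,1)B 1/4 · (3,2)A 4/6 · (3,4)A 4/4
Row 4: (4,2)B 3/6 · (4,3)A 5/7 · (4,4)A 4/4
Row 5: (5,1)B 2/2 · (5,2)B 2/4 · (5,3)A 3/5 · (5,4)A 3/3
The smallest same-type fraction is 1/4 at (3,1), which reduces to 1/4. Any threshold above that leaves this student unsatisfied.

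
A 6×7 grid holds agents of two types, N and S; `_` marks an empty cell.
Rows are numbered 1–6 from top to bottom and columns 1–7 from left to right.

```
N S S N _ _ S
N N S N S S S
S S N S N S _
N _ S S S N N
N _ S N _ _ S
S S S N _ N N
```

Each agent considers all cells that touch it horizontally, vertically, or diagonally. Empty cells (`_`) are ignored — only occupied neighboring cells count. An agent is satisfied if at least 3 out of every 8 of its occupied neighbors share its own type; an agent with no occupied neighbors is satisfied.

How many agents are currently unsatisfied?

Row 1: (1,1)N 2/3 satisfied · (1,2)S 2/5 satisfied · (1,3)S 2/5 satisfied · (1,4)N 1/4 not · (1,7)S 2/2 satisfied
Row 2: (2,1)N 2/5 satisfied · (2,2)N 3/8 satisfied · (2,3)S 4/8 satisfied · (2,4)N 3/7 satisfied · (2,5)S 3/6 satisfied · (2,6)S 4/5 satisfied · (2,7)S 3/3 satisfied
Row 3: (3,1)S 1/4 not · (3,2)S 3/7 satisfied · (3,3)N 2/7 not · (3,4)S 5/8 satisfied · (3,5)N 2/8 not · (3,6)S 4/7 satisfied
Row 4: (4,1)N 1/3 not · (4,3)S 4/6 satisfied · (4,4)S 4/7 satisfied · (4,5)S 3/6 satisfied · (4,6)N 2/5 satisfied · (4,7)N 1/3 not
Row 5: (5,1)N 1/3 not · (5,3)S 4/6 satisfied · (5,4)N 1/6 not · (5,7)S 0/4 not
Row 6: (6,1)S 1/2 satisfied · (6,2)S 3/4 satisfied · (6,3)S 2/4 satisfied · (6,4)N 1/3 not · (6,6)N 1/2 satisfied · (6,7)N 1/2 satisfied
Unsatisfied: (1,4), (3,1), (3,3), (3,5), (4,1), (4,7), (5,1), (5,4), (5,7), (6,4) — 10 in total.

10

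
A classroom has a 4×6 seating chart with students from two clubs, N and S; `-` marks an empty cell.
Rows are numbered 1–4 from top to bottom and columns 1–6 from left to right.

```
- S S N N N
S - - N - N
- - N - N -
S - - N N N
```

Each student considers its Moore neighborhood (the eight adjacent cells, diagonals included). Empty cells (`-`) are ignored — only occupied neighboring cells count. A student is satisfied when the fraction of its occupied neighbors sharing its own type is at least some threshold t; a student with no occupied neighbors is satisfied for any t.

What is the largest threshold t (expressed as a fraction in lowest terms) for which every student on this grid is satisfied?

Row 1: (1,2)S 2/2 · (1,3)S 1/3 · (1,4)N 2/3 · (1,5)N 4/4 · (1,6)N 2/2
Row 2: (2,1)S 1/1 · (2,4)N 4/5 · (2,6)N 3/3
Row 3: (3,3)N 2/2 · (3,5)N 5/5
Row 4: (4,1)S — no occupied neighbors · (4,4)N 3/3 · (4,5)N 3/3 · (4,6)N 2/2
The smallest same-type fraction is 1/3 at (1,3), which reduces to 1/3. Any threshold above that leaves this student unsatisfied.

1/3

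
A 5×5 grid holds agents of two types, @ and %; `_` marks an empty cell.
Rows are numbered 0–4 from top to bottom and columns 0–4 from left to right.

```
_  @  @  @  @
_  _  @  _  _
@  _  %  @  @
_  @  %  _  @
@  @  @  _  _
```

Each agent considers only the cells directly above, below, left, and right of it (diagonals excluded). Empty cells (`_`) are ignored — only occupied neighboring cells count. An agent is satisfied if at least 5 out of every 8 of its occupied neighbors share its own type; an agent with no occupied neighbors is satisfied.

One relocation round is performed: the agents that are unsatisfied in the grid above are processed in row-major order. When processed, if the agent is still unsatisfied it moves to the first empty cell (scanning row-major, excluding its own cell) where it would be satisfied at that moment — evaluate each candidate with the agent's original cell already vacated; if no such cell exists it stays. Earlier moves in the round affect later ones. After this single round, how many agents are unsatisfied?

Initially unsatisfied (in order): (1,2), (2,2), (2,3), (3,1), (3,2), (4,2).
  (1,2) → (0,0).
  (2,2): no empty cell satisfies it; stays.
  (2,3) → (1,0).
  (3,1) → (1,1).
  (3,2): no empty cell satisfies it; stays.
  (4,2) → (1,2).
Resulting grid:
@ @ @ @ @
@ @ @ _ _
@ _ % _ @
_ _ % _ @
@ @ _ _ _
Unsatisfied now: (2,2).

1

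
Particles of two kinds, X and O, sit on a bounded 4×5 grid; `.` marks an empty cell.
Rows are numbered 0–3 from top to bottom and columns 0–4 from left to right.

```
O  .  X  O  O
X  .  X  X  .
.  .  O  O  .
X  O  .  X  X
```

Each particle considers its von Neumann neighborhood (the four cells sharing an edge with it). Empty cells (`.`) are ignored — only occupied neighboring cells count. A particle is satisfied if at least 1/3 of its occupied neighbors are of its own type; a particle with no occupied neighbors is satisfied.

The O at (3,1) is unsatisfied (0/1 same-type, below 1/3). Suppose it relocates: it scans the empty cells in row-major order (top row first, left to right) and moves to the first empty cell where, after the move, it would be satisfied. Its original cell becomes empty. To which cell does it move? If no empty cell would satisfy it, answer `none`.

(0,1)

Vacating (3,1). Empty cells in order:
  (0,1): 1/2 same-type → satisfied — stop here.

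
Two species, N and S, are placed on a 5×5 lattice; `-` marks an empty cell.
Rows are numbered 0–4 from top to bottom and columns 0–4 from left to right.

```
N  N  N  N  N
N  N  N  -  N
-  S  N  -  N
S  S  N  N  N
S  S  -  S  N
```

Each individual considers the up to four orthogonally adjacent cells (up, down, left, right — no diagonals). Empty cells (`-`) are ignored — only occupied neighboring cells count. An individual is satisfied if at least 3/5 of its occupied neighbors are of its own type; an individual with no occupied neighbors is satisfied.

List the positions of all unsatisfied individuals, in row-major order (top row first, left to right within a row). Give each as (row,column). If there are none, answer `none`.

(2,1), (4,3), (4,4)

(0,0)N 2/2 satisfied
(0,1)N 3/3 satisfied
(0,2)N 3/3 satisfied
(0,3)N 2/2 satisfied
(0,4)N 2/2 satisfied
(1,0)N 2/2 satisfied
(1,1)N 3/4 satisfied
(1,2)N 3/3 satisfied
(1,4)N 2/2 satisfied
(2,1)S 1/3 not
(2,2)N 2/3 satisfied
(2,4)N 2/2 satisfied
(3,0)S 2/2 satisfied
(3,1)S 3/4 satisfied
(3,2)N 2/3 satisfied
(3,3)N 2/3 satisfied
(3,4)N 3/3 satisfied
(4,0)S 2/2 satisfied
(4,1)S 2/2 satisfied
(4,3)S 0/2 not
(4,4)N 1/2 not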